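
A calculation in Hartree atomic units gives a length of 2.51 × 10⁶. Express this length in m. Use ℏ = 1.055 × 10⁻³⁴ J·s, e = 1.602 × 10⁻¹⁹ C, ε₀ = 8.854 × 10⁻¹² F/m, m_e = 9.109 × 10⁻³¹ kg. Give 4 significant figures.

1.330 × 10⁻⁴ m

One Bohr radius: a₀ = 4πε₀ℏ²/(m_e e²) = 5.297 × 10⁻¹¹ m.
2.51 × 10⁶ × 5.297 × 10⁻¹¹ m = 1.330 × 10⁻⁴ m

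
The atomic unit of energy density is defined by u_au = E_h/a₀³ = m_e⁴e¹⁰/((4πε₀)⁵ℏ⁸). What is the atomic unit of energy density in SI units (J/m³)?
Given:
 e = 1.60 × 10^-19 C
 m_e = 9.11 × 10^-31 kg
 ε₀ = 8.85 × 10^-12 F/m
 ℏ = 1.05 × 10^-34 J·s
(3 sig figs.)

u_au = E_h/a₀³ = m_e⁴e¹⁰/((4πε₀)⁵ℏ⁸)
E_h = 4.38 × 10^-18 J
a₀ = 5.26 × 10^-11 m
E_h/a₀³ = 3.01 × 10^13 J/m³

3.01 × 10^13 J/m³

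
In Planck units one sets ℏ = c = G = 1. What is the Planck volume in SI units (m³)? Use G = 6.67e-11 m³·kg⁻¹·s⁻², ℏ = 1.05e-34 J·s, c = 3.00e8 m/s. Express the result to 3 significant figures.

V_P = (ℏG/c³)^(3/2)
  = √(1.75e-209)
  = 4.18e-105 m³

4.18e-105 m³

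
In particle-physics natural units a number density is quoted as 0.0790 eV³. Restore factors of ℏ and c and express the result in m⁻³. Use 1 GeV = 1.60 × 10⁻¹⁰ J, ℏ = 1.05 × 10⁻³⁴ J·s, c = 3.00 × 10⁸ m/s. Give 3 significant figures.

1.04 × 10¹⁹ m⁻³

Number density is [L]⁻³ = [E]³/(ℏc)³.
1 GeV³ → 1/(ℏc)³ × (1 GeV in J)³ = 1.31 × 10⁴⁷ m⁻³.
Convert the energy scale: 0.0790 eV³ = 7.90 × 10⁻²⁹ GeV³.
Result: 7.90 × 10⁻²⁹ × 1.31 × 10⁴⁷ = 1.04 × 10¹⁹ m⁻³.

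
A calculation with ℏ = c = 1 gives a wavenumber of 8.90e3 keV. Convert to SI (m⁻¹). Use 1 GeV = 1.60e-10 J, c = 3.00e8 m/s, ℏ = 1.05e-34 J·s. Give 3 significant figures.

4.52e13 m⁻¹

Inverse length is [E]/(ℏc).
1 GeV → 1/(ℏc) × (1 GeV in J) = 5.08e15 m⁻¹.
Convert the energy scale: 8.90e3 keV = 8.90e-3 GeV.
Result: 8.90e-3 × 5.08e15 = 4.52e13 m⁻¹.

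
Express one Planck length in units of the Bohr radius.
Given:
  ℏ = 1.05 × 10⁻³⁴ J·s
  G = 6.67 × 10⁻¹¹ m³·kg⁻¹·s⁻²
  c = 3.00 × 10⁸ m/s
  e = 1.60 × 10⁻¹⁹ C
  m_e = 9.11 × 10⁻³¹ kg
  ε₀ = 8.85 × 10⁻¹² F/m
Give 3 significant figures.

Planck length: ℓ_P = √(ℏG/c³) = 1.61 × 10⁻³⁵ m
Bohr radius: a₀ = 4πε₀ℏ²/(m_e e²) = 5.26 × 10⁻¹¹ m
ratio = 1.61 × 10⁻³⁵ / 5.26 × 10⁻¹¹ = 3.06 × 10⁻²⁵

3.06 × 10⁻²⁵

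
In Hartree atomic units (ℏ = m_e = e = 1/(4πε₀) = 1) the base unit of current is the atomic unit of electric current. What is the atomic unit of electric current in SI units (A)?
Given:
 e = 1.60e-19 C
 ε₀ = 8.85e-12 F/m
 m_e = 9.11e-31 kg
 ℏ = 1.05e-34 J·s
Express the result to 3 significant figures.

6.67e-3 A

I_au = e E_h/ℏ = m_e e⁵/((4πε₀)²ℏ³)
E_h = 4.38e-18 J
e·E_h/ℏ = 6.67e-3 A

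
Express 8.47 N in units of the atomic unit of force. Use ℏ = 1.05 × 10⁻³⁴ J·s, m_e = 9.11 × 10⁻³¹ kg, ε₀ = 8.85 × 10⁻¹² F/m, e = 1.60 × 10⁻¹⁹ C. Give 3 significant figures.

1.02 × 10⁸

atomic unit of force: F_au = E_h/a₀ = m_e²e⁶/((4πε₀)³ℏ⁴) = 8.33 × 10⁻⁸ N.
8.47 / 8.33 × 10⁻⁸ = 1.02 × 10⁸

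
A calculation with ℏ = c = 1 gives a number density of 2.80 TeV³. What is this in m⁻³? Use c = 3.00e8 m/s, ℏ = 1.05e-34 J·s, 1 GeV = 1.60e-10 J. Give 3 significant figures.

3.67e56 m⁻³

Number density is [L]⁻³ = [E]³/(ℏc)³.
1 GeV³ → 1/(ℏc)³ × (1 GeV in J)³ = 1.31e47 m⁻³.
Convert the energy scale: 2.80 TeV³ = 2.80e9 GeV³.
Result: 2.80e9 × 1.31e47 = 3.67e56 m⁻³.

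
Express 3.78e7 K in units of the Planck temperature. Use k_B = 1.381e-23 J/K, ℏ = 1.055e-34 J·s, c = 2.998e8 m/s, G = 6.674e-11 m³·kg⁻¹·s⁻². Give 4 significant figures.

Planck temperature: T_P = √(ℏc⁵/G) / k_B = 1.417e32 K.
3.78e7 / 1.417e32 = 2.668e-25

2.668e-25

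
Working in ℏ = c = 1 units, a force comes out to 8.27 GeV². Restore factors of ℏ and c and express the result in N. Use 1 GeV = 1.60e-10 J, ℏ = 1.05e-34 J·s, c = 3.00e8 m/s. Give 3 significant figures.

6.72e6 N

Force is [E]/[L] = [E]²/(ℏc); restore (ℏc)⁻¹.
1 GeV² → 1/(ℏc) × (1 GeV in J)² = 8.13e5 N.
Result: 8.27 × 8.13e5 = 6.72e6 N.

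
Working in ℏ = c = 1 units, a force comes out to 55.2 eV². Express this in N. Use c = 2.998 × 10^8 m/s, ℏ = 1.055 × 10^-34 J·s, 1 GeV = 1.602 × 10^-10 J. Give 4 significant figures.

Force is [E]/[L] = [E]²/(ℏc); restore (ℏc)⁻¹.
1 GeV² → 1/(ℏc) × (1 GeV in J)² = 8.114 × 10^5 N.
Convert the energy scale: 55.2 eV² = 5.52 × 10^-17 GeV².
Result: 5.52 × 10^-17 × 8.114 × 10^5 = 4.479 × 10^-11 N.

4.479 × 10^-11 N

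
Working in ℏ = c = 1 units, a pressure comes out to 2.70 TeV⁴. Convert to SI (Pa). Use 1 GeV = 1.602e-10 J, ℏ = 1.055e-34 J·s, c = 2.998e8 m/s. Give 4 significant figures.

5.620e49 Pa

Pressure is [E]/[L]³ = [E]⁴/(ℏc)³.
1 GeV⁴ → 1/(ℏc)³ × (1 GeV in J)⁴ = 2.082e37 Pa.
Convert the energy scale: 2.70 TeV⁴ = 2.70e12 GeV⁴.
Result: 2.70e12 × 2.082e37 = 5.620e49 Pa.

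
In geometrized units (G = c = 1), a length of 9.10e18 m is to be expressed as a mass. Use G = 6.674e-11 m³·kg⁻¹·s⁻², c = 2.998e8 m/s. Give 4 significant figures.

Length → mass via c²/G.
9.10e18 m × (c²/G) = 1.226e46 kg

1.226e46 kg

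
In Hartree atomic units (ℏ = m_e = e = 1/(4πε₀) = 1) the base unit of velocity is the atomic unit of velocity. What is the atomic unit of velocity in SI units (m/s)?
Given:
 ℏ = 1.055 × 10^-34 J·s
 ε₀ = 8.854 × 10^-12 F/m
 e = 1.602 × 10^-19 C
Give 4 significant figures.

2.186 × 10^6 m/s

v_au = e²/(4πε₀ℏ)
  = 2.566 × 10^-38 / 1.174 × 10^-44
  = 2.186 × 10^6 m/s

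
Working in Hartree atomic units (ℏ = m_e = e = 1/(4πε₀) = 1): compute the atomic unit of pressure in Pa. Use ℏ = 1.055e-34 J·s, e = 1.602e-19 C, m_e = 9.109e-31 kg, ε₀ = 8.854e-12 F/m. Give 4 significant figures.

2.929e13 Pa

From ℏ = m_e = e = 1/(4πε₀) = 1 the pressure scale is P_au = E_h/a₀³ = m_e⁴e¹⁰/((4πε₀)⁵ℏ⁸).
E_h = 4.354e-18 J
a₀ = 5.297e-11 m
E_h/a₀³ = 2.929e13 Pa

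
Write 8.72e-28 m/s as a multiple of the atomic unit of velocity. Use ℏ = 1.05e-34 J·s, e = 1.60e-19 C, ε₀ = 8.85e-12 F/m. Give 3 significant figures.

3.98e-34

atomic unit of velocity: v_au = e²/(4πε₀ℏ) = 2.19e6 m/s.
8.72e-28 / 2.19e6 = 3.98e-34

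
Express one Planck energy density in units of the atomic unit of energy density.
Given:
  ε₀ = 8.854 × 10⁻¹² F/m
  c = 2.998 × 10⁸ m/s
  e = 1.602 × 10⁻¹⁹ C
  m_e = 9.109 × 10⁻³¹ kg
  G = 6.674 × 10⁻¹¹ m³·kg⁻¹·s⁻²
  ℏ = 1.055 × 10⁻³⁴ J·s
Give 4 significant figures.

Planck energy density: u_P = c⁷/(ℏG²) = 4.632 × 10¹¹³ J/m³
atomic unit of energy density: u_au = E_h/a₀³ = m_e⁴e¹⁰/((4πε₀)⁵ℏ⁸) = 2.929 × 10¹³ J/m³
ratio = 4.632 × 10¹¹³ / 2.929 × 10¹³ = 1.581 × 10¹⁰⁰

1.581 × 10¹⁰⁰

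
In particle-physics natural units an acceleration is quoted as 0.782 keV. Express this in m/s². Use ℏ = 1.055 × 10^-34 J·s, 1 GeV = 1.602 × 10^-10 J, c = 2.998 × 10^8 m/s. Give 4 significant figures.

Acceleration is [L]/[T]² = c·[E]/ℏ.
1 GeV → c/ℏ × (1 GeV in J) = 4.552 × 10^32 m/s².
Convert the energy scale: 0.782 keV = 7.82 × 10^-7 GeV.
Result: 7.82 × 10^-7 × 4.552 × 10^32 = 3.560 × 10^26 m/s².

3.560 × 10^26 m/s²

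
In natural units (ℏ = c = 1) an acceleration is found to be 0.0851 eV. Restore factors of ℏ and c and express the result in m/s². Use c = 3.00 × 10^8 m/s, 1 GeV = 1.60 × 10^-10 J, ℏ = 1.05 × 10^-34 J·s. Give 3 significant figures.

Acceleration is [L]/[T]² = c·[E]/ℏ.
1 GeV → c/ℏ × (1 GeV in J) = 4.57 × 10^32 m/s².
Convert the energy scale: 0.0851 eV = 8.51 × 10^-11 GeV.
Result: 8.51 × 10^-11 × 4.57 × 10^32 = 3.89 × 10^22 m/s².

3.89 × 10^22 m/s²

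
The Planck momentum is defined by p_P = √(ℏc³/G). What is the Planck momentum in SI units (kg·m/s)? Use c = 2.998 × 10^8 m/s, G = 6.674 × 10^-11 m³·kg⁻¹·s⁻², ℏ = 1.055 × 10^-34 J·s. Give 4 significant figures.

p_P = √(ℏc³/G)
  = √(42.60)
  = 6.527 kg·m/s

6.527 kg·m/s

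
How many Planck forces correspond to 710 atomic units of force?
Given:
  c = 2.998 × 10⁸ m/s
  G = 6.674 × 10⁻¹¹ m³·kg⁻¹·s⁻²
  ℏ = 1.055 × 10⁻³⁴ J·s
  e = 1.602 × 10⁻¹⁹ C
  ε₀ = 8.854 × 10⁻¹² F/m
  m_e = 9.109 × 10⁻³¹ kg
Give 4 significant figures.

4.821 × 10⁻⁴⁹

atomic unit of force: F_au = E_h/a₀ = m_e²e⁶/((4πε₀)³ℏ⁴) = 8.220 × 10⁻⁸ N
Planck force: F_P = c⁴/G = 1.210 × 10⁴⁴ N
710 × 8.220 × 10⁻⁸ / 1.210 × 10⁴⁴ = 4.821 × 10⁻⁴⁹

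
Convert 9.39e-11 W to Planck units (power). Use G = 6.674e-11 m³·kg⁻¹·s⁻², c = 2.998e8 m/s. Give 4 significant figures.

Planck power: P_P = c⁵/G = 3.629e52 W.
9.39e-11 / 3.629e52 = 2.588e-63

2.588e-63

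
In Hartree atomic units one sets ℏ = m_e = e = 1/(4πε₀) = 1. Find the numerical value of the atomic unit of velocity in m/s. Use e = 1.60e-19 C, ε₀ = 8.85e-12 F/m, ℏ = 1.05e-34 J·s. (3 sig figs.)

2.19e6 m/s

v_au = e²/(4πε₀ℏ)
  = 2.56e-38 / 1.17e-44
  = 2.19e6 m/s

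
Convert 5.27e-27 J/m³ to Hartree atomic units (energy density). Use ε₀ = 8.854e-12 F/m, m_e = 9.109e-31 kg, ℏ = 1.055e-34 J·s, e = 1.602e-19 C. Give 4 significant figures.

1.799e-40

atomic unit of energy density: u_au = E_h/a₀³ = m_e⁴e¹⁰/((4πε₀)⁵ℏ⁸) = 2.929e13 J/m³.
5.27e-27 / 2.929e13 = 1.799e-40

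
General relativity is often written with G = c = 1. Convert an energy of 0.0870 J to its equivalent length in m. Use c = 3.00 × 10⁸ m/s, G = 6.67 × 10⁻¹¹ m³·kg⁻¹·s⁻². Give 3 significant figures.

7.16 × 10⁻⁴⁶ m

Energy → length via G/c⁴.
0.0870 J × (G/c⁴) = 7.16 × 10⁻⁴⁶ m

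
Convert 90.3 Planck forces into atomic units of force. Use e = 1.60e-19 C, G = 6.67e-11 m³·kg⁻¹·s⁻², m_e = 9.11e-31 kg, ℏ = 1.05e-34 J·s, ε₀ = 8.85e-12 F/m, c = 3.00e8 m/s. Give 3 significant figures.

1.32e53

Planck force: F_P = c⁴/G = 1.21e44 N
atomic unit of force: F_au = E_h/a₀ = m_e²e⁶/((4πε₀)³ℏ⁴) = 8.33e-8 N
90.3 × 1.21e44 / 8.33e-8 = 1.32e53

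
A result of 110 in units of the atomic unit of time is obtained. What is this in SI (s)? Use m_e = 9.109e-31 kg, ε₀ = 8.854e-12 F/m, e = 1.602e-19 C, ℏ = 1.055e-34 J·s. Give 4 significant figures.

2.665e-15 s

One atomic unit of time: τ_au = (4πε₀)²ℏ³/(m_e e⁴) = 2.423e-17 s.
110 × 2.423e-17 s = 2.665e-15 s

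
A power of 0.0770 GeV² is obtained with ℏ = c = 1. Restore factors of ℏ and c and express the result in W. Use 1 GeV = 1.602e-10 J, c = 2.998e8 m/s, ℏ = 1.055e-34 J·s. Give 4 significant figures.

Power is [E]/[T] = [E]²/ℏ.
1 GeV² → 1/ℏ × (1 GeV in J)² = 2.433e14 W.
Result: 0.0770 × 2.433e14 = 1.873e13 W.

1.873e13 W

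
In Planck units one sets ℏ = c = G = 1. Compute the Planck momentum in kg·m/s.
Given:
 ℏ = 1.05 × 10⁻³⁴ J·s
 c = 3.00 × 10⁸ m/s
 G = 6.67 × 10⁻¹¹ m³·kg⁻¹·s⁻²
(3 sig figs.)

p_P = √(ℏc³/G)
  = √(42.5)
  = 6.52 kg·m/s

6.52 kg·m/s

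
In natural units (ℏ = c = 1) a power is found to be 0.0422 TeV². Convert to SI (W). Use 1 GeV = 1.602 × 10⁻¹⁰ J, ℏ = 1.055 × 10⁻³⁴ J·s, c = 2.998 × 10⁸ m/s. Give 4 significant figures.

1.027 × 10¹⁹ W

Power is [E]/[T] = [E]²/ℏ.
1 GeV² → 1/ℏ × (1 GeV in J)² = 2.433 × 10¹⁴ W.
Convert the energy scale: 0.0422 TeV² = 4.22 × 10⁴ GeV².
Result: 4.22 × 10⁴ × 2.433 × 10¹⁴ = 1.027 × 10¹⁹ W.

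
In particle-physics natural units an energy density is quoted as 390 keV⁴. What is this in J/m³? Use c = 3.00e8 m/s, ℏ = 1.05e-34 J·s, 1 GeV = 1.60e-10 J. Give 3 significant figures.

[E]/[L]³ = [E]⁴/(ℏc)³; restore (ℏc)⁻³.
1 GeV⁴ → 1/(ℏc)³ × (1 GeV in J)⁴ = 2.10e37 J/m³.
Convert the energy scale: 390 keV⁴ = 3.90e-22 GeV⁴.
Result: 3.90e-22 × 2.10e37 = 8.18e15 J/m³.

8.18e15 J/m³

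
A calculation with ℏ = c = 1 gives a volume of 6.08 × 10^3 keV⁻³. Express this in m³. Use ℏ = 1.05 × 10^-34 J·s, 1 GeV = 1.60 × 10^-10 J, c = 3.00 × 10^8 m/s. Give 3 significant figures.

Volume is [L]³ = [E]⁻³·(ℏc)³.
1 GeV⁻³ → (ℏc)³ × (1 GeV in J)⁻³ = 7.63 × 10^-48 m³.
Convert the energy scale: 6.08 × 10^3 keV⁻³ = 6.08 × 10^21 GeV⁻³.
Result: 6.08 × 10^21 × 7.63 × 10^-48 = 4.64 × 10^-26 m³.

4.64 × 10^-26 m³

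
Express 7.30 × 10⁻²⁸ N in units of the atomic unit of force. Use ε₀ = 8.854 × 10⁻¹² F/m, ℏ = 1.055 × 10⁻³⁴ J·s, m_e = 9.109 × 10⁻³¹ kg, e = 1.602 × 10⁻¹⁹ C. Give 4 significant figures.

8.881 × 10⁻²¹

atomic unit of force: F_au = E_h/a₀ = m_e²e⁶/((4πε₀)³ℏ⁴) = 8.220 × 10⁻⁸ N.
7.30 × 10⁻²⁸ / 8.220 × 10⁻⁸ = 8.881 × 10⁻²¹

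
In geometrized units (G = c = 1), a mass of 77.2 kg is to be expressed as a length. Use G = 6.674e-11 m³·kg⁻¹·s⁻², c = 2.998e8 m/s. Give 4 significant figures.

5.732e-26 m

In G = c = 1 units mass has dimensions of length; the conversion factor is G/c².
77.2 kg × (G/c²) = 5.732e-26 m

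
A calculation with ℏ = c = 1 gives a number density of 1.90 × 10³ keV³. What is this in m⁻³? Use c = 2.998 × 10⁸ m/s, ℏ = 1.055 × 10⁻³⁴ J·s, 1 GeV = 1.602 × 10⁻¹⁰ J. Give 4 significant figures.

2.469 × 10³² m⁻³

Number density is [L]⁻³ = [E]³/(ℏc)³.
1 GeV³ → 1/(ℏc)³ × (1 GeV in J)³ = 1.299 × 10⁴⁷ m⁻³.
Convert the energy scale: 1.90 × 10³ keV³ = 1.90 × 10⁻¹⁵ GeV³.
Result: 1.90 × 10⁻¹⁵ × 1.299 × 10⁴⁷ = 2.469 × 10³² m⁻³.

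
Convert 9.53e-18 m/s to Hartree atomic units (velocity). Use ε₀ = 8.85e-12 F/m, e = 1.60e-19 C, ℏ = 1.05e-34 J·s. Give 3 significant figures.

atomic unit of velocity: v_au = e²/(4πε₀ℏ) = 2.19e6 m/s.
9.53e-18 / 2.19e6 = 4.35e-24

4.35e-24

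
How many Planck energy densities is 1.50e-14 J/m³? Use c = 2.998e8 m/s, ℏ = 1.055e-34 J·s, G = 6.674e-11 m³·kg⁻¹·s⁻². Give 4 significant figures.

3.238e-128

Planck energy density: u_P = c⁷/(ℏG²) = 4.632e113 J/m³.
1.50e-14 / 4.632e113 = 3.238e-128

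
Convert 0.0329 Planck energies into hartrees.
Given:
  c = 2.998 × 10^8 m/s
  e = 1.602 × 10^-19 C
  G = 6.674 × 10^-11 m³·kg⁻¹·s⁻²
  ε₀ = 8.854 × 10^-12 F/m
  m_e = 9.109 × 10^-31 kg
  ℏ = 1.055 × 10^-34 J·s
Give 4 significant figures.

Planck energy: E_P = √(ℏc⁵/G) = 1.957 × 10^9 J
hartree: E_h = m_e e⁴/(4πε₀ℏ)² = 4.354 × 10^-18 J
0.0329 × 1.957 × 10^9 / 4.354 × 10^-18 = 1.478 × 10^25

1.478 × 10^25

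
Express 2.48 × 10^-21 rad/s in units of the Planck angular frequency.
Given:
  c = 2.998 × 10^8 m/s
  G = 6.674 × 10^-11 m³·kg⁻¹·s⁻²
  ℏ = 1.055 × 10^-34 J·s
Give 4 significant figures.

Planck angular frequency: ω_P = √(c⁵/(ℏG)) = 1.855 × 10^43 rad/s.
2.48 × 10^-21 / 1.855 × 10^43 = 1.337 × 10^-64

1.337 × 10^-64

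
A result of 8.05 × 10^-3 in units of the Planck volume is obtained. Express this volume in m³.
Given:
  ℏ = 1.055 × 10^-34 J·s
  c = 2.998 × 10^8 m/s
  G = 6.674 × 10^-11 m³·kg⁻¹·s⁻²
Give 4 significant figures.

One Planck volume: V_P = (ℏG/c³)^(3/2) = 4.224 × 10^-105 m³.
8.05 × 10^-3 × 4.224 × 10^-105 m³ = 3.400 × 10^-107 m³

3.400 × 10^-107 m³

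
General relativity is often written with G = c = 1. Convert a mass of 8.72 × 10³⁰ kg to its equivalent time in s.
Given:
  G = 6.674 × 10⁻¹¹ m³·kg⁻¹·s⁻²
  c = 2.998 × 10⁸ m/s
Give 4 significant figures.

2.160 × 10⁻⁵ s

Mass → time via G/c³.
8.72 × 10³⁰ kg × (G/c³) = 2.160 × 10⁻⁵ s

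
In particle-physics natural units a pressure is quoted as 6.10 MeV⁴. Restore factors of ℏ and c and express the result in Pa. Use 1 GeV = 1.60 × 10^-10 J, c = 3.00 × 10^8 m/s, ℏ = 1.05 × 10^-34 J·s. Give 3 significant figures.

Pressure is [E]/[L]³ = [E]⁴/(ℏc)³.
1 GeV⁴ → 1/(ℏc)³ × (1 GeV in J)⁴ = 2.10 × 10^37 Pa.
Convert the energy scale: 6.10 MeV⁴ = 6.10 × 10^-12 GeV⁴.
Result: 6.10 × 10^-12 × 2.10 × 10^37 = 1.28 × 10^26 Pa.

1.28 × 10^26 Pa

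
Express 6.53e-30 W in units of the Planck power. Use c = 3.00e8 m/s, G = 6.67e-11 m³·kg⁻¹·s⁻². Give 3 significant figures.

1.79e-82

Planck power: P_P = c⁵/G = 3.64e52 W.
6.53e-30 / 3.64e52 = 1.79e-82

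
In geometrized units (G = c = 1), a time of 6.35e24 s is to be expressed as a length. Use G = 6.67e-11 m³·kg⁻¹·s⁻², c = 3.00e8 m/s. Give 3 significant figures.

1.91e33 m

Time → length via c.
6.35e24 s × (c) = 1.91e33 m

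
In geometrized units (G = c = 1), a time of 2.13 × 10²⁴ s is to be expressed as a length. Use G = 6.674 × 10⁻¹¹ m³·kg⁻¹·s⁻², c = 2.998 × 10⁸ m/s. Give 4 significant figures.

Time → length via c.
2.13 × 10²⁴ s × (c) = 6.386 × 10³² m

6.386 × 10³² m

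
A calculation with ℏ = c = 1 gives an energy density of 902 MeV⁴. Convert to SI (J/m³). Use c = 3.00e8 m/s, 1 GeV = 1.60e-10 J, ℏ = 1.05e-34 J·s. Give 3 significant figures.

[E]/[L]³ = [E]⁴/(ℏc)³; restore (ℏc)⁻³.
1 GeV⁴ → 1/(ℏc)³ × (1 GeV in J)⁴ = 2.10e37 J/m³.
Convert the energy scale: 902 MeV⁴ = 9.02e-10 GeV⁴.
Result: 9.02e-10 × 2.10e37 = 1.89e28 J/m³.

1.89e28 J/m³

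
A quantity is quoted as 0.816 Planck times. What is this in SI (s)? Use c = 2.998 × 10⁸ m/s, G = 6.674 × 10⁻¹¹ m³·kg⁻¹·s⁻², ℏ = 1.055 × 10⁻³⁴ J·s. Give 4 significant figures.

One Planck time: t_P = √(ℏG/c⁵) = 5.392 × 10⁻⁴⁴ s.
0.816 × 5.392 × 10⁻⁴⁴ s = 4.400 × 10⁻⁴⁴ s

4.400 × 10⁻⁴⁴ s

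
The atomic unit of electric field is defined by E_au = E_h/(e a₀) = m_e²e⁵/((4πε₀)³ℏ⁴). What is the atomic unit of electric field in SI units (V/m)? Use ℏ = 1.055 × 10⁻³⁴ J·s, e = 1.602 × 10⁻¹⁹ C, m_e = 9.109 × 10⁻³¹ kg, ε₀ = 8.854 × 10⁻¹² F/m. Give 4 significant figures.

E_au = E_h/(e a₀) = m_e²e⁵/((4πε₀)³ℏ⁴)
E_h = 4.354 × 10⁻¹⁸ J
a₀ = 5.297 × 10⁻¹¹ m
E_h/(e·a₀) = 5.131 × 10¹¹ V/m

5.131 × 10¹¹ V/m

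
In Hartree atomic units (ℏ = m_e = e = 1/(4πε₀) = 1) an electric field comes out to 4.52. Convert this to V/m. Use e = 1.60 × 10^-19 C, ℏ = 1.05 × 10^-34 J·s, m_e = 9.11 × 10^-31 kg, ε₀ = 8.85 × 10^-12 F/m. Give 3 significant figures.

2.35 × 10^12 V/m

One atomic unit of electric field: E_au = E_h/(e a₀) = m_e²e⁵/((4πε₀)³ℏ⁴) = 5.20 × 10^11 V/m.
4.52 × 5.20 × 10^11 V/m = 2.35 × 10^12 V/m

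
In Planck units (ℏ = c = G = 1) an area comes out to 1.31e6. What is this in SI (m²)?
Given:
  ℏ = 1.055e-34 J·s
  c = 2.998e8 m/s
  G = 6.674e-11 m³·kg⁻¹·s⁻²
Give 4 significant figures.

3.423e-64 m²

One Planck area: A_P = ℏG/c³ = 2.613e-70 m².
1.31e6 × 2.613e-70 m² = 3.423e-64 m²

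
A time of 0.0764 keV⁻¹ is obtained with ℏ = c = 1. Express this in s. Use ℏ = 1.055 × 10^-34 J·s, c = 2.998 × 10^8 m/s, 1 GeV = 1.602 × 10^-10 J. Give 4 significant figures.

A time is [E]⁻¹ in ℏ=c=1; restore one factor of ℏ.
1 GeV⁻¹ → ℏ × (1 GeV in J)⁻¹ = 6.586 × 10^-25 s.
Convert the energy scale: 0.0764 keV⁻¹ = 7.64 × 10^4 GeV⁻¹.
Result: 7.64 × 10^4 × 6.586 × 10^-25 = 5.031 × 10^-20 s.

5.031 × 10^-20 s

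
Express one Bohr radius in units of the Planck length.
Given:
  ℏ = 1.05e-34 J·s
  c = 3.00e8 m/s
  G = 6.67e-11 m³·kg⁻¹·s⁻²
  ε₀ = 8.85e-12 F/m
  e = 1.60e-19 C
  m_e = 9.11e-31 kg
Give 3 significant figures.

3.26e24

Bohr radius: a₀ = 4πε₀ℏ²/(m_e e²) = 5.26e-11 m
Planck length: ℓ_P = √(ℏG/c³) = 1.61e-35 m
ratio = 5.26e-11 / 1.61e-35 = 3.26e24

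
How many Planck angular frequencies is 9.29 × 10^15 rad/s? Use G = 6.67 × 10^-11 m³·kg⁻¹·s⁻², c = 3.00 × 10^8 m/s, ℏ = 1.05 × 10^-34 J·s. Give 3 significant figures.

Planck angular frequency: ω_P = √(c⁵/(ℏG)) = 1.86 × 10^43 rad/s.
9.29 × 10^15 / 1.86 × 10^43 = 4.99 × 10^-28

4.99 × 10^-28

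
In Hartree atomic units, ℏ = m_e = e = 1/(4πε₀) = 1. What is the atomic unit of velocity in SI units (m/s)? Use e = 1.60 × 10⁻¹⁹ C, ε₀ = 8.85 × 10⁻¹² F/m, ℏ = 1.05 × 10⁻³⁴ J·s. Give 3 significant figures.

From ℏ = m_e = e = 1/(4πε₀) = 1 the velocity scale is v_au = e²/(4πε₀ℏ).
  = 2.56 × 10⁻³⁸ / 1.17 × 10⁻⁴⁴
  = 2.19 × 10⁶ m/s

2.19 × 10⁶ m/s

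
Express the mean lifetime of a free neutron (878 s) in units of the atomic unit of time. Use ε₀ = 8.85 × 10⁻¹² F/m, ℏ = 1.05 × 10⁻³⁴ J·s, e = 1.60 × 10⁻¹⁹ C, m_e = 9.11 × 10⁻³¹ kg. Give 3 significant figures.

atomic unit of time: τ_au = (4πε₀)²ℏ³/(m_e e⁴) = 2.40 × 10⁻¹⁷ s.
878 / 2.40 × 10⁻¹⁷ = 3.66 × 10¹⁹

3.66 × 10¹⁹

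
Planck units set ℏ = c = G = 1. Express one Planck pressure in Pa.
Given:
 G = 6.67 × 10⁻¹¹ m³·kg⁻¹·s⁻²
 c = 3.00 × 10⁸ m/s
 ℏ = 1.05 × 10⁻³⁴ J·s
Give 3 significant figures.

Dimensional analysis gives p_P = c⁷/(ℏG²).
  = 2.19 × 10⁵⁹ / 4.67 × 10⁻⁵⁵
  = 4.68 × 10¹¹³ Pa

4.68 × 10¹¹³ Pa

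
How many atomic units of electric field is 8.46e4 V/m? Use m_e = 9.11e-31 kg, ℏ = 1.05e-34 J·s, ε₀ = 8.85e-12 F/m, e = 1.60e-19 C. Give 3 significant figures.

1.63e-7

atomic unit of electric field: E_au = E_h/(e a₀) = m_e²e⁵/((4πε₀)³ℏ⁴) = 5.20e11 V/m.
8.46e4 / 5.20e11 = 1.63e-7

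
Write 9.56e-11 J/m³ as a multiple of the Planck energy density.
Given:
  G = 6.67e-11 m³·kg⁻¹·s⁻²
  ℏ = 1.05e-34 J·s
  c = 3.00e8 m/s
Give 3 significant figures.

2.04e-124

Planck energy density: u_P = c⁷/(ℏG²) = 4.68e113 J/m³.
9.56e-11 / 4.68e113 = 2.04e-124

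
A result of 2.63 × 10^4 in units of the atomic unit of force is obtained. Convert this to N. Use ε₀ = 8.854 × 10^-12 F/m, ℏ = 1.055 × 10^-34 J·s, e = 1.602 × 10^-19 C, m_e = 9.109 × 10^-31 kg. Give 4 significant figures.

One atomic unit of force: F_au = E_h/a₀ = m_e²e⁶/((4πε₀)³ℏ⁴) = 8.220 × 10^-8 N.
2.63 × 10^4 × 8.220 × 10^-8 N = 2.162 × 10^-3 N

2.162 × 10^-3 N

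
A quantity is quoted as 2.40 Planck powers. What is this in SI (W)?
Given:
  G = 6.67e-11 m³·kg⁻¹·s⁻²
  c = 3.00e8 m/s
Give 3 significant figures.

8.74e52 W

One Planck power: P_P = c⁵/G = 3.64e52 W.
2.40 × 3.64e52 W = 8.74e52 W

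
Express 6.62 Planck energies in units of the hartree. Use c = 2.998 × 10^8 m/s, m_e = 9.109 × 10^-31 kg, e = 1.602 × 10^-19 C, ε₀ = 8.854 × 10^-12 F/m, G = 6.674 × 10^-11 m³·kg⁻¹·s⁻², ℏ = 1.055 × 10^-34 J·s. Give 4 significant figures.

Planck energy: E_P = √(ℏc⁵/G) = 1.957 × 10^9 J
hartree: E_h = m_e e⁴/(4πε₀ℏ)² = 4.354 × 10^-18 J
6.62 × 1.957 × 10^9 / 4.354 × 10^-18 = 2.975 × 10^27

2.975 × 10^27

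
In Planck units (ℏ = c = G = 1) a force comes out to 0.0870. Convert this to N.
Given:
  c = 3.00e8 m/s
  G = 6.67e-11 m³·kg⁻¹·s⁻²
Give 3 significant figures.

1.06e43 N

One Planck force: F_P = c⁴/G = 1.21e44 N.
0.0870 × 1.21e44 N = 1.06e43 N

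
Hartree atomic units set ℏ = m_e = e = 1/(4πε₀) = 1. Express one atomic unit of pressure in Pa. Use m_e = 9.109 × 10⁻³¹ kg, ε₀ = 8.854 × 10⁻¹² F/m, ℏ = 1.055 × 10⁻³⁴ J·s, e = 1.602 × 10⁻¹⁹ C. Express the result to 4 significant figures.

2.929 × 10¹³ Pa

The unique combination of the constants set to 1 with dimensions of pressure is P_au = E_h/a₀³ = m_e⁴e¹⁰/((4πε₀)⁵ℏ⁸).
E_h = 4.354 × 10⁻¹⁸ J
a₀ = 5.297 × 10⁻¹¹ m
E_h/a₀³ = 2.929 × 10¹³ Pa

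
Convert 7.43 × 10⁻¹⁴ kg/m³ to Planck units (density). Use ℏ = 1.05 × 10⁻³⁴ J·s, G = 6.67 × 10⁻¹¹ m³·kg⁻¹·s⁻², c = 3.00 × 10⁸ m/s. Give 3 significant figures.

1.43 × 10⁻¹¹⁰

Planck density: ρ_P = c⁵/(ℏG²) = 5.20 × 10⁹⁶ kg/m³.
7.43 × 10⁻¹⁴ / 5.20 × 10⁹⁶ = 1.43 × 10⁻¹¹⁰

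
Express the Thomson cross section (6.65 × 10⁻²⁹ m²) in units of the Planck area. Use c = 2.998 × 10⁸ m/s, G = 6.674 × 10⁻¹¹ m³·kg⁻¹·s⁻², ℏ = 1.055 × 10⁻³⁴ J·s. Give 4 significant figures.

2.545 × 10⁴¹

Planck area: A_P = ℏG/c³ = 2.613 × 10⁻⁷⁰ m².
6.65 × 10⁻²⁹ / 2.613 × 10⁻⁷⁰ = 2.545 × 10⁴¹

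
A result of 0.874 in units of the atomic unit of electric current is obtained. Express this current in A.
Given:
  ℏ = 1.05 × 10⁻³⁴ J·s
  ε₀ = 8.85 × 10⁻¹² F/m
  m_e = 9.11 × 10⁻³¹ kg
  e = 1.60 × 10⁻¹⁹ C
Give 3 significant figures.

5.83 × 10⁻³ A

One atomic unit of electric current: I_au = e E_h/ℏ = m_e e⁵/((4πε₀)²ℏ³) = 6.67 × 10⁻³ A.
0.874 × 6.67 × 10⁻³ A = 5.83 × 10⁻³ A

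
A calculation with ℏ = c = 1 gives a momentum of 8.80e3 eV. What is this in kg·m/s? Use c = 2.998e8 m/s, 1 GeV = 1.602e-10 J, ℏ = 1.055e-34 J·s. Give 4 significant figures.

Momentum is [E]/c; divide by c.
1 GeV → 1/c × (1 GeV in J) = 5.344e-19 kg·m/s.
Convert the energy scale: 8.80e3 eV = 8.80e-6 GeV.
Result: 8.80e-6 × 5.344e-19 = 4.702e-24 kg·m/s.

4.702e-24 kg·m/s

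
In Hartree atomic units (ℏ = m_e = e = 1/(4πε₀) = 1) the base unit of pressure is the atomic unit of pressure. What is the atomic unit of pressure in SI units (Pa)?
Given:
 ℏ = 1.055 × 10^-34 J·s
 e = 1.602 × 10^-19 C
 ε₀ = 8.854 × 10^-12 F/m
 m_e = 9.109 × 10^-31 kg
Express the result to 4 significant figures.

P_au = E_h/a₀³ = m_e⁴e¹⁰/((4πε₀)⁵ℏ⁸)
E_h = 4.354 × 10^-18 J
a₀ = 5.297 × 10^-11 m
E_h/a₀³ = 2.929 × 10^13 Pa

2.929 × 10^13 Pa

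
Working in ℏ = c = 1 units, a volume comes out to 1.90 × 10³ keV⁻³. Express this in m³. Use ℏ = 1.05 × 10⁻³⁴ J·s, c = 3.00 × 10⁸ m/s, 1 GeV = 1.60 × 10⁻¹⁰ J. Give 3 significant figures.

Volume is [L]³ = [E]⁻³·(ℏc)³.
1 GeV⁻³ → (ℏc)³ × (1 GeV in J)⁻³ = 7.63 × 10⁻⁴⁸ m³.
Convert the energy scale: 1.90 × 10³ keV⁻³ = 1.90 × 10²¹ GeV⁻³.
Result: 1.90 × 10²¹ × 7.63 × 10⁻⁴⁸ = 1.45 × 10⁻²⁶ m³.

1.45 × 10⁻²⁶ m³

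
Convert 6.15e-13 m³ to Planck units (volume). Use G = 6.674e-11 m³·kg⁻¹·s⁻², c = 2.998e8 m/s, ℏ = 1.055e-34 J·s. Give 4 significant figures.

Planck volume: V_P = (ℏG/c³)^(3/2) = 4.224e-105 m³.
6.15e-13 / 4.224e-105 = 1.456e92

1.456e92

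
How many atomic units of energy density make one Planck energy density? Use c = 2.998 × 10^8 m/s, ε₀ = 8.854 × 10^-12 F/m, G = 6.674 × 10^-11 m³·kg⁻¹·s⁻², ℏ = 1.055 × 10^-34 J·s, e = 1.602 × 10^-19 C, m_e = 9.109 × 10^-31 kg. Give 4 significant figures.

1.581 × 10^100

Planck energy density: u_P = c⁷/(ℏG²) = 4.632 × 10^113 J/m³
atomic unit of energy density: u_au = E_h/a₀³ = m_e⁴e¹⁰/((4πε₀)⁵ℏ⁸) = 2.929 × 10^13 J/m³
ratio = 4.632 × 10^113 / 2.929 × 10^13 = 1.581 × 10^100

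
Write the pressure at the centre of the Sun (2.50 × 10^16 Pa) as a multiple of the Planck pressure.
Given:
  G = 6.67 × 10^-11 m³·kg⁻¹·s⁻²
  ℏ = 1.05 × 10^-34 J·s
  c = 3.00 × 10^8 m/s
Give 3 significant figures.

5.34 × 10^-98

Planck pressure: p_P = c⁷/(ℏG²) = 4.68 × 10^113 Pa.
2.50 × 10^16 / 4.68 × 10^113 = 5.34 × 10^-98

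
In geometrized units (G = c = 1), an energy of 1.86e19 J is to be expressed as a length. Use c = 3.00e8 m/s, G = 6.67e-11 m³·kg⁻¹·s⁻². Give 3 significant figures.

1.53e-25 m

Energy → length via G/c⁴.
1.86e19 J × (G/c⁴) = 1.53e-25 m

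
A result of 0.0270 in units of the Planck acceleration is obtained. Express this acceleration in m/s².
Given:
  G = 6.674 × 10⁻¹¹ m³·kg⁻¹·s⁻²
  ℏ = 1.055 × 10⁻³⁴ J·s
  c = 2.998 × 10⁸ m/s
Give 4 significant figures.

1.501 × 10⁵⁰ m/s²

One Planck acceleration: a_P = √(c⁷/(ℏG)) = 5.560 × 10⁵¹ m/s².
0.0270 × 5.560 × 10⁵¹ m/s² = 1.501 × 10⁵⁰ m/s²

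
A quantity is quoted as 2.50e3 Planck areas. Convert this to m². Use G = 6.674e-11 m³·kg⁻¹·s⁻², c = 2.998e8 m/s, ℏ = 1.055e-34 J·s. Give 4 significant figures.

6.533e-67 m²

One Planck area: A_P = ℏG/c³ = 2.613e-70 m².
2.50e3 × 2.613e-70 m² = 6.533e-67 m²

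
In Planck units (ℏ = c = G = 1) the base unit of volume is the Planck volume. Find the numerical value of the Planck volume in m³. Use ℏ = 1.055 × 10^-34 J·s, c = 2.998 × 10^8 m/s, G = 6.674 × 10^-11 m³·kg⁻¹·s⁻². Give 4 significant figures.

V_P = (ℏG/c³)^(3/2)
  = √(1.784 × 10^-209)
  = 4.224 × 10^-105 m³

4.224 × 10^-105 m³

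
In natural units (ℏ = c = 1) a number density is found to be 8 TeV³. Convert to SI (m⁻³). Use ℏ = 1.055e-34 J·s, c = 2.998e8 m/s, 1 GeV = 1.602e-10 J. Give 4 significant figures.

1.040e57 m⁻³

Number density is [L]⁻³ = [E]³/(ℏc)³.
1 GeV³ → 1/(ℏc)³ × (1 GeV in J)³ = 1.299e47 m⁻³.
Convert the energy scale: 8 TeV³ = 8.00e9 GeV³.
Result: 8.00e9 × 1.299e47 = 1.040e57 m⁻³.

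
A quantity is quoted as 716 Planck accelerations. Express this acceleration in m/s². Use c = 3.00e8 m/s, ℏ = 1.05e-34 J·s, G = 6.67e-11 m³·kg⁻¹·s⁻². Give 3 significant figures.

4.00e54 m/s²

One Planck acceleration: a_P = √(c⁷/(ℏG)) = 5.59e51 m/s².
716 × 5.59e51 m/s² = 4.00e54 m/s²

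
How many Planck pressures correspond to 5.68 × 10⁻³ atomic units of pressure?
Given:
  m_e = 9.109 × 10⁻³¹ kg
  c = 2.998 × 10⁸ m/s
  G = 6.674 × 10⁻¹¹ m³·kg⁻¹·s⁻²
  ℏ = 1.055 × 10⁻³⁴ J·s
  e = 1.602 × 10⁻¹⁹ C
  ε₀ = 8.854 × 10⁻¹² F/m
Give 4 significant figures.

3.592 × 10⁻¹⁰³

atomic unit of pressure: P_au = E_h/a₀³ = m_e⁴e¹⁰/((4πε₀)⁵ℏ⁸) = 2.929 × 10¹³ Pa
Planck pressure: p_P = c⁷/(ℏG²) = 4.632 × 10¹¹³ Pa
5.68 × 10⁻³ × 2.929 × 10¹³ / 4.632 × 10¹¹³ = 3.592 × 10⁻¹⁰³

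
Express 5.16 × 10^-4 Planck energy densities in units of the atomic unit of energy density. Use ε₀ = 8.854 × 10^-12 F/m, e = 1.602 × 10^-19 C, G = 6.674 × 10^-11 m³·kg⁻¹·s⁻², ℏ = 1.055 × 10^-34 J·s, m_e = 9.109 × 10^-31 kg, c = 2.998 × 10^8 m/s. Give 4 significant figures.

Planck energy density: u_P = c⁷/(ℏG²) = 4.632 × 10^113 J/m³
atomic unit of energy density: u_au = E_h/a₀³ = m_e⁴e¹⁰/((4πε₀)⁵ℏ⁸) = 2.929 × 10^13 J/m³
5.16 × 10^-4 × 4.632 × 10^113 / 2.929 × 10^13 = 8.160 × 10^96

8.160 × 10^96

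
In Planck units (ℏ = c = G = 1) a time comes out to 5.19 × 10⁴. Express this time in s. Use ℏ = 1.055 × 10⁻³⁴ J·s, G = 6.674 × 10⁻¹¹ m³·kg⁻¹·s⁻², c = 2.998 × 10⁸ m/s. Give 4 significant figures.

2.798 × 10⁻³⁹ s

One Planck time: t_P = √(ℏG/c⁵) = 5.392 × 10⁻⁴⁴ s.
5.19 × 10⁴ × 5.392 × 10⁻⁴⁴ s = 2.798 × 10⁻³⁹ s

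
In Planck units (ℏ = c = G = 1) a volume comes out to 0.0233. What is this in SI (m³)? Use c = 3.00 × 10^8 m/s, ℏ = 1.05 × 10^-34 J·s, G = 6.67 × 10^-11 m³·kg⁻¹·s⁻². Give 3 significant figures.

9.73 × 10^-107 m³

One Planck volume: V_P = (ℏG/c³)^(3/2) = 4.18 × 10^-105 m³.
0.0233 × 4.18 × 10^-105 m³ = 9.73 × 10^-107 m³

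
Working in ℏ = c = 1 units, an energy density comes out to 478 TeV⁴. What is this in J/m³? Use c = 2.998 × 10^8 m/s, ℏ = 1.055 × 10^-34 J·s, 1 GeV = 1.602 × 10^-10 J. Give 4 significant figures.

9.950 × 10^51 J/m³

[E]/[L]³ = [E]⁴/(ℏc)³; restore (ℏc)⁻³.
1 GeV⁴ → 1/(ℏc)³ × (1 GeV in J)⁴ = 2.082 × 10^37 J/m³.
Convert the energy scale: 478 TeV⁴ = 4.78 × 10^14 GeV⁴.
Result: 4.78 × 10^14 × 2.082 × 10^37 = 9.950 × 10^51 J/m³.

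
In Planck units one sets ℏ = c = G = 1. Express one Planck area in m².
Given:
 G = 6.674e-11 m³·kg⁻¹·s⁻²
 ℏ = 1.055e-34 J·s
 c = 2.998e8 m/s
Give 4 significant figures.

A_P = ℏG/c³
  = 7.041e-45 / 2.695e25
  = 2.613e-70 m²

2.613e-70 m²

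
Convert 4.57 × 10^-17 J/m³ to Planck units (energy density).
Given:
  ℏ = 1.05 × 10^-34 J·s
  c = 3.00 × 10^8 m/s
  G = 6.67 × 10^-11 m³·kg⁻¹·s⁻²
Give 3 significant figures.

Planck energy density: u_P = c⁷/(ℏG²) = 4.68 × 10^113 J/m³.
4.57 × 10^-17 / 4.68 × 10^113 = 9.76 × 10^-131

9.76 × 10^-131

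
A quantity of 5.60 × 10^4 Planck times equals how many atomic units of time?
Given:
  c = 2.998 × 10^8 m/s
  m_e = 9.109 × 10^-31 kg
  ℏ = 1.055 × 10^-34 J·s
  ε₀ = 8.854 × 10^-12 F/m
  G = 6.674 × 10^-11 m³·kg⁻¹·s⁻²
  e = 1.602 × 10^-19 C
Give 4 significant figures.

Planck time: t_P = √(ℏG/c⁵) = 5.392 × 10^-44 s
atomic unit of time: τ_au = (4πε₀)²ℏ³/(m_e e⁴) = 2.423 × 10^-17 s
5.60 × 10^4 × 5.392 × 10^-44 / 2.423 × 10^-17 = 1.246 × 10^-22

1.246 × 10^-22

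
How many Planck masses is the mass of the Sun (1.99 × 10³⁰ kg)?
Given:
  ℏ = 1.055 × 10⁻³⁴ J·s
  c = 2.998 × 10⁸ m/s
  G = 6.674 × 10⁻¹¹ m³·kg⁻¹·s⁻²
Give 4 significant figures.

9.141 × 10³⁷

Planck mass: m_P = √(ℏc/G) = 2.177 × 10⁻⁸ kg.
1.99 × 10³⁰ / 2.177 × 10⁻⁸ = 9.141 × 10³⁷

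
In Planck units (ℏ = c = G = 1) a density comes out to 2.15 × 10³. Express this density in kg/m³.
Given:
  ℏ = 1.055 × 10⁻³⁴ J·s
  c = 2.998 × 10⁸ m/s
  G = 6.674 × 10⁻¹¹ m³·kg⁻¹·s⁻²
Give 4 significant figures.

One Planck density: ρ_P = c⁵/(ℏG²) = 5.154 × 10⁹⁶ kg/m³.
2.15 × 10³ × 5.154 × 10⁹⁶ kg/m³ = 1.108 × 10¹⁰⁰ kg/m³

1.108 × 10¹⁰⁰ kg/m³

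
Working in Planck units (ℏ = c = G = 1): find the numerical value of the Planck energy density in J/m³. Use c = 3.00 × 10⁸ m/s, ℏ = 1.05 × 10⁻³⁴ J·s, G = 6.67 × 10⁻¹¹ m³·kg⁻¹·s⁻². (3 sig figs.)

The unique combination of the constants set to 1 with dimensions of energy density is u_P = c⁷/(ℏG²).
  = 2.19 × 10⁵⁹ / 4.67 × 10⁻⁵⁵
  = 4.68 × 10¹¹³ J/m³

4.68 × 10¹¹³ J/m³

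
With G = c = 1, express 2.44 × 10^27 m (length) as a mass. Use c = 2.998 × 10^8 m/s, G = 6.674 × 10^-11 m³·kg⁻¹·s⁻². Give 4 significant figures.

3.286 × 10^54 kg

Length → mass via c²/G.
2.44 × 10^27 m × (c²/G) = 3.286 × 10^54 kg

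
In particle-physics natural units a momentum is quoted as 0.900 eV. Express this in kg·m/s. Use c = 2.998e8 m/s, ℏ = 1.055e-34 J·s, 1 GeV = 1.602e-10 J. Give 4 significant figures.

4.809e-28 kg·m/s

Momentum is [E]/c; divide by c.
1 GeV → 1/c × (1 GeV in J) = 5.344e-19 kg·m/s.
Convert the energy scale: 0.900 eV = 9.00e-10 GeV.
Result: 9.00e-10 × 5.344e-19 = 4.809e-28 kg·m/s.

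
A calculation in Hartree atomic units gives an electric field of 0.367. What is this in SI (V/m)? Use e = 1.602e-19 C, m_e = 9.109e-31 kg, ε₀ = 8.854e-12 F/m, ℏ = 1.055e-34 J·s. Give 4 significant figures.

One atomic unit of electric field: E_au = E_h/(e a₀) = m_e²e⁵/((4πε₀)³ℏ⁴) = 5.131e11 V/m.
0.367 × 5.131e11 V/m = 1.883e11 V/m

1.883e11 V/m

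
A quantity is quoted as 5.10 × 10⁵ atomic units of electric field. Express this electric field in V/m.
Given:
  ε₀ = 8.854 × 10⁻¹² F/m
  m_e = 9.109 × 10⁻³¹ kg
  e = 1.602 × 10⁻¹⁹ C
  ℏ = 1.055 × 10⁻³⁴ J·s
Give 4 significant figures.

2.617 × 10¹⁷ V/m

One atomic unit of electric field: E_au = E_h/(e a₀) = m_e²e⁵/((4πε₀)³ℏ⁴) = 5.131 × 10¹¹ V/m.
5.10 × 10⁵ × 5.131 × 10¹¹ V/m = 2.617 × 10¹⁷ V/m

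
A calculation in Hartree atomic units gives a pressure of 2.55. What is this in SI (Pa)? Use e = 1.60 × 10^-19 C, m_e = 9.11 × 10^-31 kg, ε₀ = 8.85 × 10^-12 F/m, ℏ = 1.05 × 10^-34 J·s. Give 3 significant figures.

One atomic unit of pressure: P_au = E_h/a₀³ = m_e⁴e¹⁰/((4πε₀)⁵ℏ⁸) = 3.01 × 10^13 Pa.
2.55 × 3.01 × 10^13 Pa = 7.68 × 10^13 Pa

7.68 × 10^13 Pa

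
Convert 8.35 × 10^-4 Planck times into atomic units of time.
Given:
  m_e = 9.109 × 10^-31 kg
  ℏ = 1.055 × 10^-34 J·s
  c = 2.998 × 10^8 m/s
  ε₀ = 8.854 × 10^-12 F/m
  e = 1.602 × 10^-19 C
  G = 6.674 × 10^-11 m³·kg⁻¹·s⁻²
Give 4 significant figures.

1.858 × 10^-30

Planck time: t_P = √(ℏG/c⁵) = 5.392 × 10^-44 s
atomic unit of time: τ_au = (4πε₀)²ℏ³/(m_e e⁴) = 2.423 × 10^-17 s
8.35 × 10^-4 × 5.392 × 10^-44 / 2.423 × 10^-17 = 1.858 × 10^-30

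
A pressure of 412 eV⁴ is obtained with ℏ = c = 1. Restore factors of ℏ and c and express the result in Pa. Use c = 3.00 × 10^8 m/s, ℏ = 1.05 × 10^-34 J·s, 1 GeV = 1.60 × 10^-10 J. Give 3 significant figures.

8.64 × 10^3 Pa

Pressure is [E]/[L]³ = [E]⁴/(ℏc)³.
1 GeV⁴ → 1/(ℏc)³ × (1 GeV in J)⁴ = 2.10 × 10^37 Pa.
Convert the energy scale: 412 eV⁴ = 4.12 × 10^-34 GeV⁴.
Result: 4.12 × 10^-34 × 2.10 × 10^37 = 8.64 × 10^3 Pa.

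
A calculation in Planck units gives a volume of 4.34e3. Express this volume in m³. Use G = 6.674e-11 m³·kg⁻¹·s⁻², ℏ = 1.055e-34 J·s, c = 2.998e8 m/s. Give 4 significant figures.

1.833e-101 m³

One Planck volume: V_P = (ℏG/c³)^(3/2) = 4.224e-105 m³.
4.34e3 × 4.224e-105 m³ = 1.833e-101 m³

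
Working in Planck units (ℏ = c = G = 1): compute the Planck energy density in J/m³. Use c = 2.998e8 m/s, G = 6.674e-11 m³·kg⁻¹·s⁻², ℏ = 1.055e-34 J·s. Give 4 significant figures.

4.632e113 J/m³

Dimensional analysis gives u_P = c⁷/(ℏG²).
  = 2.177e59 / 4.699e-55
  = 4.632e113 J/m³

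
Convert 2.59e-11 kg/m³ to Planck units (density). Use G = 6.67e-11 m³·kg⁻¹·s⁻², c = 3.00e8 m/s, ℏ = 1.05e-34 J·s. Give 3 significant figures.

4.98e-108

Planck density: ρ_P = c⁵/(ℏG²) = 5.20e96 kg/m³.
2.59e-11 / 5.20e96 = 4.98e-108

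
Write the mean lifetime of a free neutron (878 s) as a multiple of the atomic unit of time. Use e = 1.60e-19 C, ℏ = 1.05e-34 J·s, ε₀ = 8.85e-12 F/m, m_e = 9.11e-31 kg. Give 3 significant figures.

3.66e19

atomic unit of time: τ_au = (4πε₀)²ℏ³/(m_e e⁴) = 2.40e-17 s.
878 / 2.40e-17 = 3.66e19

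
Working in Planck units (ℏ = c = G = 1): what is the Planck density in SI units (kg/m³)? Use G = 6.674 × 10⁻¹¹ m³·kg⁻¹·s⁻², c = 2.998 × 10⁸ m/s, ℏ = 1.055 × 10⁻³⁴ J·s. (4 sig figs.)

5.154 × 10⁹⁶ kg/m³

From ℏ = c = G = 1 the density scale is ρ_P = c⁵/(ℏG²).
  = 2.422 × 10⁴² / 4.699 × 10⁻⁵⁵
  = 5.154 × 10⁹⁶ kg/m³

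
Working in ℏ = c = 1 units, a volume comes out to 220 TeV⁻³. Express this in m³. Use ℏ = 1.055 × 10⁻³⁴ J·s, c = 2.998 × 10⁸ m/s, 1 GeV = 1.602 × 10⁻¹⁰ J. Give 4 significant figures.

1.693 × 10⁻⁵⁴ m³

Volume is [L]³ = [E]⁻³·(ℏc)³.
1 GeV⁻³ → (ℏc)³ × (1 GeV in J)⁻³ = 7.696 × 10⁻⁴⁸ m³.
Convert the energy scale: 220 TeV⁻³ = 2.20 × 10⁻⁷ GeV⁻³.
Result: 2.20 × 10⁻⁷ × 7.696 × 10⁻⁴⁸ = 1.693 × 10⁻⁵⁴ m³.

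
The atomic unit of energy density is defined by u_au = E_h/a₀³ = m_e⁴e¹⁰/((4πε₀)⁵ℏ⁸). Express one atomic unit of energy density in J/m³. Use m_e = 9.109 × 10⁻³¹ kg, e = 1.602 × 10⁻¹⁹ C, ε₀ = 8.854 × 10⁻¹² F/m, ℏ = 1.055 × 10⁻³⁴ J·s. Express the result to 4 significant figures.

u_au = E_h/a₀³ = m_e⁴e¹⁰/((4πε₀)⁵ℏ⁸)
E_h = 4.354 × 10⁻¹⁸ J
a₀ = 5.297 × 10⁻¹¹ m
E_h/a₀³ = 2.929 × 10¹³ J/m³

2.929 × 10¹³ J/m³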